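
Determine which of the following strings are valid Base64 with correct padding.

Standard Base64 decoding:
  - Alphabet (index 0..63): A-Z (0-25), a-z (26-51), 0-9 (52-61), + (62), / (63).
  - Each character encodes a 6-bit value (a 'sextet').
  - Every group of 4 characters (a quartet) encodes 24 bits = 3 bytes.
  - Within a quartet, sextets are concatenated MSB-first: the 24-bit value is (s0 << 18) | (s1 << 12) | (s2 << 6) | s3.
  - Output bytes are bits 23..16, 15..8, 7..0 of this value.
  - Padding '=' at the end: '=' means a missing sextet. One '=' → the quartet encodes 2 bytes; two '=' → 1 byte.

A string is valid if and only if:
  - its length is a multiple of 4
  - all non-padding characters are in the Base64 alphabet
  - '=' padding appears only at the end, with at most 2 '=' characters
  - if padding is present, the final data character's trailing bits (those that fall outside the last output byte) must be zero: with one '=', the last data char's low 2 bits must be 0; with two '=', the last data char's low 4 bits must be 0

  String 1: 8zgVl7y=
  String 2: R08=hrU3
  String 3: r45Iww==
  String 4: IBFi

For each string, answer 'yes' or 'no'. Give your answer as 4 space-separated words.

Answer: no no yes yes

Derivation:
String 1: '8zgVl7y=' → invalid (bad trailing bits)
String 2: 'R08=hrU3' → invalid (bad char(s): ['=']; '=' in middle)
String 3: 'r45Iww==' → valid
String 4: 'IBFi' → valid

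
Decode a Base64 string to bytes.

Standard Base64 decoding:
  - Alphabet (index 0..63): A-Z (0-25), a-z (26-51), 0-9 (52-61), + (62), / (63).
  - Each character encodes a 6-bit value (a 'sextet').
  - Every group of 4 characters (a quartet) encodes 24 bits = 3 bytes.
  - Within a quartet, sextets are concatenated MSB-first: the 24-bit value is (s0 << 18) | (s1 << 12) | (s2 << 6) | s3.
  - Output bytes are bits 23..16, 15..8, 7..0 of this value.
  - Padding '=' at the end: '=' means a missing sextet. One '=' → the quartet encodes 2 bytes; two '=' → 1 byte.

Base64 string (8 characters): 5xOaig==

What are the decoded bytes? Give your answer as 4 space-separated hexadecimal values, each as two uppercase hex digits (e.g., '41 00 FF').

Answer: E7 13 9A 8A

Derivation:
After char 0 ('5'=57): chars_in_quartet=1 acc=0x39 bytes_emitted=0
After char 1 ('x'=49): chars_in_quartet=2 acc=0xE71 bytes_emitted=0
After char 2 ('O'=14): chars_in_quartet=3 acc=0x39C4E bytes_emitted=0
After char 3 ('a'=26): chars_in_quartet=4 acc=0xE7139A -> emit E7 13 9A, reset; bytes_emitted=3
After char 4 ('i'=34): chars_in_quartet=1 acc=0x22 bytes_emitted=3
After char 5 ('g'=32): chars_in_quartet=2 acc=0x8A0 bytes_emitted=3
Padding '==': partial quartet acc=0x8A0 -> emit 8A; bytes_emitted=4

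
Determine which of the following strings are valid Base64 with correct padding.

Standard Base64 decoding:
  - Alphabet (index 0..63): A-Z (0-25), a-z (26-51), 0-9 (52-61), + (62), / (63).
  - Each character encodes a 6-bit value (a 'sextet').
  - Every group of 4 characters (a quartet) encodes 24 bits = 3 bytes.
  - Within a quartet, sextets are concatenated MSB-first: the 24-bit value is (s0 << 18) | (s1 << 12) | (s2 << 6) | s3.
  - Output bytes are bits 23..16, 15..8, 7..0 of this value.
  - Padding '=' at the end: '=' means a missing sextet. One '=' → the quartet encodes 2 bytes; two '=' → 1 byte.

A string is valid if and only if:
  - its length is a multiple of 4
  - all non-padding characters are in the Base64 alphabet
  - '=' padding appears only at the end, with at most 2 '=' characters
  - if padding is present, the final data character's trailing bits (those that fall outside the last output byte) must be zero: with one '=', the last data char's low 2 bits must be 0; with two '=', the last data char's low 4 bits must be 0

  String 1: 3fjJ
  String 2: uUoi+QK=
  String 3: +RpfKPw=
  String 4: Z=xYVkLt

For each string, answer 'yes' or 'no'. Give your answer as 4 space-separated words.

Answer: yes no yes no

Derivation:
String 1: '3fjJ' → valid
String 2: 'uUoi+QK=' → invalid (bad trailing bits)
String 3: '+RpfKPw=' → valid
String 4: 'Z=xYVkLt' → invalid (bad char(s): ['=']; '=' in middle)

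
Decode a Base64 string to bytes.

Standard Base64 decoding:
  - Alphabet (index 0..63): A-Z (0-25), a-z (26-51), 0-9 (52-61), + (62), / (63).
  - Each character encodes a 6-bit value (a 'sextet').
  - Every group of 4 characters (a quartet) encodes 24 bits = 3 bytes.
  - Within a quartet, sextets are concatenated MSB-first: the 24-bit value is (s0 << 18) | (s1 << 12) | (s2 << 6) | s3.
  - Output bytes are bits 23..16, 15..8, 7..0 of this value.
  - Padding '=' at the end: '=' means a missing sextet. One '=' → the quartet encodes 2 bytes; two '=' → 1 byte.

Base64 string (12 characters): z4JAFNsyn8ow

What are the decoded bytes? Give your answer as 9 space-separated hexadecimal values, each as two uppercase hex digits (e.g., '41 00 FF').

After char 0 ('z'=51): chars_in_quartet=1 acc=0x33 bytes_emitted=0
After char 1 ('4'=56): chars_in_quartet=2 acc=0xCF8 bytes_emitted=0
After char 2 ('J'=9): chars_in_quartet=3 acc=0x33E09 bytes_emitted=0
After char 3 ('A'=0): chars_in_quartet=4 acc=0xCF8240 -> emit CF 82 40, reset; bytes_emitted=3
After char 4 ('F'=5): chars_in_quartet=1 acc=0x5 bytes_emitted=3
After char 5 ('N'=13): chars_in_quartet=2 acc=0x14D bytes_emitted=3
After char 6 ('s'=44): chars_in_quartet=3 acc=0x536C bytes_emitted=3
After char 7 ('y'=50): chars_in_quartet=4 acc=0x14DB32 -> emit 14 DB 32, reset; bytes_emitted=6
After char 8 ('n'=39): chars_in_quartet=1 acc=0x27 bytes_emitted=6
After char 9 ('8'=60): chars_in_quartet=2 acc=0x9FC bytes_emitted=6
After char 10 ('o'=40): chars_in_quartet=3 acc=0x27F28 bytes_emitted=6
After char 11 ('w'=48): chars_in_quartet=4 acc=0x9FCA30 -> emit 9F CA 30, reset; bytes_emitted=9

Answer: CF 82 40 14 DB 32 9F CA 30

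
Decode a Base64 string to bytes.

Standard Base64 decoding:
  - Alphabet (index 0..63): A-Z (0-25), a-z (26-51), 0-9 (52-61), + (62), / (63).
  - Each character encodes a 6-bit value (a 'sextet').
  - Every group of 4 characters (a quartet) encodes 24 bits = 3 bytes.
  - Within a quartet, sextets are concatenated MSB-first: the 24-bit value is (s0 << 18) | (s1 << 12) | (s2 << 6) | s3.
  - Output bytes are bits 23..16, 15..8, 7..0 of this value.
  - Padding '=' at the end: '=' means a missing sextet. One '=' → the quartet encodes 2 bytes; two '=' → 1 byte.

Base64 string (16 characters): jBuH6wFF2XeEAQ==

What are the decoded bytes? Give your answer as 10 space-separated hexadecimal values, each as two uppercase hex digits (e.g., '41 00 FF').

After char 0 ('j'=35): chars_in_quartet=1 acc=0x23 bytes_emitted=0
After char 1 ('B'=1): chars_in_quartet=2 acc=0x8C1 bytes_emitted=0
After char 2 ('u'=46): chars_in_quartet=3 acc=0x2306E bytes_emitted=0
After char 3 ('H'=7): chars_in_quartet=4 acc=0x8C1B87 -> emit 8C 1B 87, reset; bytes_emitted=3
After char 4 ('6'=58): chars_in_quartet=1 acc=0x3A bytes_emitted=3
After char 5 ('w'=48): chars_in_quartet=2 acc=0xEB0 bytes_emitted=3
After char 6 ('F'=5): chars_in_quartet=3 acc=0x3AC05 bytes_emitted=3
After char 7 ('F'=5): chars_in_quartet=4 acc=0xEB0145 -> emit EB 01 45, reset; bytes_emitted=6
After char 8 ('2'=54): chars_in_quartet=1 acc=0x36 bytes_emitted=6
After char 9 ('X'=23): chars_in_quartet=2 acc=0xD97 bytes_emitted=6
After char 10 ('e'=30): chars_in_quartet=3 acc=0x365DE bytes_emitted=6
After char 11 ('E'=4): chars_in_quartet=4 acc=0xD97784 -> emit D9 77 84, reset; bytes_emitted=9
After char 12 ('A'=0): chars_in_quartet=1 acc=0x0 bytes_emitted=9
After char 13 ('Q'=16): chars_in_quartet=2 acc=0x10 bytes_emitted=9
Padding '==': partial quartet acc=0x10 -> emit 01; bytes_emitted=10

Answer: 8C 1B 87 EB 01 45 D9 77 84 01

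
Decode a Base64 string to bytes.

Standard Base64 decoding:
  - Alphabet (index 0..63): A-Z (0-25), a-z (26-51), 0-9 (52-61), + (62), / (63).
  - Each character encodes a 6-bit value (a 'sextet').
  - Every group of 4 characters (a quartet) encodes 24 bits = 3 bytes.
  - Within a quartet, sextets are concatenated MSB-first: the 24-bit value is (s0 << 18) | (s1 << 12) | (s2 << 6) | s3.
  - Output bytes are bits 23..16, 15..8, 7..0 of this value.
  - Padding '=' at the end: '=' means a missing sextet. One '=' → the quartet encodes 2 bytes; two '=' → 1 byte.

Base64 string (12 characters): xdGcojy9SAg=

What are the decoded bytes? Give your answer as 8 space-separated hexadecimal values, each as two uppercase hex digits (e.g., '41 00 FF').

After char 0 ('x'=49): chars_in_quartet=1 acc=0x31 bytes_emitted=0
After char 1 ('d'=29): chars_in_quartet=2 acc=0xC5D bytes_emitted=0
After char 2 ('G'=6): chars_in_quartet=3 acc=0x31746 bytes_emitted=0
After char 3 ('c'=28): chars_in_quartet=4 acc=0xC5D19C -> emit C5 D1 9C, reset; bytes_emitted=3
After char 4 ('o'=40): chars_in_quartet=1 acc=0x28 bytes_emitted=3
After char 5 ('j'=35): chars_in_quartet=2 acc=0xA23 bytes_emitted=3
After char 6 ('y'=50): chars_in_quartet=3 acc=0x288F2 bytes_emitted=3
After char 7 ('9'=61): chars_in_quartet=4 acc=0xA23CBD -> emit A2 3C BD, reset; bytes_emitted=6
After char 8 ('S'=18): chars_in_quartet=1 acc=0x12 bytes_emitted=6
After char 9 ('A'=0): chars_in_quartet=2 acc=0x480 bytes_emitted=6
After char 10 ('g'=32): chars_in_quartet=3 acc=0x12020 bytes_emitted=6
Padding '=': partial quartet acc=0x12020 -> emit 48 08; bytes_emitted=8

Answer: C5 D1 9C A2 3C BD 48 08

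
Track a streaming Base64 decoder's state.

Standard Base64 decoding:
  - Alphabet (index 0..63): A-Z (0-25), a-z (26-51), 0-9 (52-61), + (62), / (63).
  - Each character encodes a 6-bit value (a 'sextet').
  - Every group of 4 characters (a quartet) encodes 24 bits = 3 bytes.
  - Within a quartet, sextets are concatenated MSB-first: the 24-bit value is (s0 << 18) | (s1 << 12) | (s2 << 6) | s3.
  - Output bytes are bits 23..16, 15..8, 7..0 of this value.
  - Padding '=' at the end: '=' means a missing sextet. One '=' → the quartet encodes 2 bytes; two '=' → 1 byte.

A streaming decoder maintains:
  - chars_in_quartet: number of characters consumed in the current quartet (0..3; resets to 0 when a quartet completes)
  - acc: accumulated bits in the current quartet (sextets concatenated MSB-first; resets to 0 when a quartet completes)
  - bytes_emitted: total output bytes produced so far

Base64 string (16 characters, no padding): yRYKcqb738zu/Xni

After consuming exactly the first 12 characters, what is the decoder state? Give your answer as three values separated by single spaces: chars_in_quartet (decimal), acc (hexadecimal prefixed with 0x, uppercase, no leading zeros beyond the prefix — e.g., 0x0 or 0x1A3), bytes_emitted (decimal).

Answer: 0 0x0 9

Derivation:
After char 0 ('y'=50): chars_in_quartet=1 acc=0x32 bytes_emitted=0
After char 1 ('R'=17): chars_in_quartet=2 acc=0xC91 bytes_emitted=0
After char 2 ('Y'=24): chars_in_quartet=3 acc=0x32458 bytes_emitted=0
After char 3 ('K'=10): chars_in_quartet=4 acc=0xC9160A -> emit C9 16 0A, reset; bytes_emitted=3
After char 4 ('c'=28): chars_in_quartet=1 acc=0x1C bytes_emitted=3
After char 5 ('q'=42): chars_in_quartet=2 acc=0x72A bytes_emitted=3
After char 6 ('b'=27): chars_in_quartet=3 acc=0x1CA9B bytes_emitted=3
After char 7 ('7'=59): chars_in_quartet=4 acc=0x72A6FB -> emit 72 A6 FB, reset; bytes_emitted=6
After char 8 ('3'=55): chars_in_quartet=1 acc=0x37 bytes_emitted=6
After char 9 ('8'=60): chars_in_quartet=2 acc=0xDFC bytes_emitted=6
After char 10 ('z'=51): chars_in_quartet=3 acc=0x37F33 bytes_emitted=6
After char 11 ('u'=46): chars_in_quartet=4 acc=0xDFCCEE -> emit DF CC EE, reset; bytes_emitted=9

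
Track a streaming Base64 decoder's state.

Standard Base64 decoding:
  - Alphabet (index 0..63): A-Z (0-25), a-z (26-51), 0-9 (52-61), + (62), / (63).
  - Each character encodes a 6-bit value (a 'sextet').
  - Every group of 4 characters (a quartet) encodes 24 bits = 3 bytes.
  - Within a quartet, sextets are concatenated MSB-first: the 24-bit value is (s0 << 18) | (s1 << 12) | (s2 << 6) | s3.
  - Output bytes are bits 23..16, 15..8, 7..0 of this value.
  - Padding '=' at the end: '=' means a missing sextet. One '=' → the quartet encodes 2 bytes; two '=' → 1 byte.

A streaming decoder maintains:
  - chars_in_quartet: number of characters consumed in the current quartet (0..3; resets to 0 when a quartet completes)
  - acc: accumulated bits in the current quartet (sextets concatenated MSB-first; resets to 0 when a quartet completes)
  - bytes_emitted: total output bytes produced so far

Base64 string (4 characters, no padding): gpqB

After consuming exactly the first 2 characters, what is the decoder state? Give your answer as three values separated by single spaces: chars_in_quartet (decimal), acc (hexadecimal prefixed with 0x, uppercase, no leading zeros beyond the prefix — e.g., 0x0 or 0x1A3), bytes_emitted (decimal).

Answer: 2 0x829 0

Derivation:
After char 0 ('g'=32): chars_in_quartet=1 acc=0x20 bytes_emitted=0
After char 1 ('p'=41): chars_in_quartet=2 acc=0x829 bytes_emitted=0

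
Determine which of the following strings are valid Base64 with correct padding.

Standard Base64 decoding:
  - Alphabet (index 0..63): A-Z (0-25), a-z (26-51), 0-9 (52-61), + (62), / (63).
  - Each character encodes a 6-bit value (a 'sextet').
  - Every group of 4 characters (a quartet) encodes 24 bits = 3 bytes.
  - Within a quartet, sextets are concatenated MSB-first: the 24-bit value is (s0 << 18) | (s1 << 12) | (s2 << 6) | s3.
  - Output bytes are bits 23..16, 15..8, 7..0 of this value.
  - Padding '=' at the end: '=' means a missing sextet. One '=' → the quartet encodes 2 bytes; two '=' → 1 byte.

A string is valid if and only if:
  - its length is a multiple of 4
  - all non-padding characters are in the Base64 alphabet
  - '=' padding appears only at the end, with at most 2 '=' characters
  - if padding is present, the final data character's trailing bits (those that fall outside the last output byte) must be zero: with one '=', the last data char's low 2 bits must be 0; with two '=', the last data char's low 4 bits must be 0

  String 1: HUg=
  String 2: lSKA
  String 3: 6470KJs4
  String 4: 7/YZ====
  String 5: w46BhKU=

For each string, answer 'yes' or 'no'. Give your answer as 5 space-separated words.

Answer: yes yes yes no yes

Derivation:
String 1: 'HUg=' → valid
String 2: 'lSKA' → valid
String 3: '6470KJs4' → valid
String 4: '7/YZ====' → invalid (4 pad chars (max 2))
String 5: 'w46BhKU=' → valid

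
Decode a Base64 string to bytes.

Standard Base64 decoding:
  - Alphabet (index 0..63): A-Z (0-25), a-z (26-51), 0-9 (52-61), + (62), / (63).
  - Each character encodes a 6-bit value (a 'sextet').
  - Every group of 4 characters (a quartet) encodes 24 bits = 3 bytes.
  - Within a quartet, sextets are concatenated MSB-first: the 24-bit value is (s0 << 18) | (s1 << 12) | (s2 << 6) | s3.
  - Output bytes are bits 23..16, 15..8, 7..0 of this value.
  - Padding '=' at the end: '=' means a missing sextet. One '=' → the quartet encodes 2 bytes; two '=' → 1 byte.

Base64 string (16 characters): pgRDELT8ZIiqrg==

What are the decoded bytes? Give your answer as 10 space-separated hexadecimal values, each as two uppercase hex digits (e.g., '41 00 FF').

Answer: A6 04 43 10 B4 FC 64 88 AA AE

Derivation:
After char 0 ('p'=41): chars_in_quartet=1 acc=0x29 bytes_emitted=0
After char 1 ('g'=32): chars_in_quartet=2 acc=0xA60 bytes_emitted=0
After char 2 ('R'=17): chars_in_quartet=3 acc=0x29811 bytes_emitted=0
After char 3 ('D'=3): chars_in_quartet=4 acc=0xA60443 -> emit A6 04 43, reset; bytes_emitted=3
After char 4 ('E'=4): chars_in_quartet=1 acc=0x4 bytes_emitted=3
After char 5 ('L'=11): chars_in_quartet=2 acc=0x10B bytes_emitted=3
After char 6 ('T'=19): chars_in_quartet=3 acc=0x42D3 bytes_emitted=3
After char 7 ('8'=60): chars_in_quartet=4 acc=0x10B4FC -> emit 10 B4 FC, reset; bytes_emitted=6
After char 8 ('Z'=25): chars_in_quartet=1 acc=0x19 bytes_emitted=6
After char 9 ('I'=8): chars_in_quartet=2 acc=0x648 bytes_emitted=6
After char 10 ('i'=34): chars_in_quartet=3 acc=0x19222 bytes_emitted=6
After char 11 ('q'=42): chars_in_quartet=4 acc=0x6488AA -> emit 64 88 AA, reset; bytes_emitted=9
After char 12 ('r'=43): chars_in_quartet=1 acc=0x2B bytes_emitted=9
After char 13 ('g'=32): chars_in_quartet=2 acc=0xAE0 bytes_emitted=9
Padding '==': partial quartet acc=0xAE0 -> emit AE; bytes_emitted=10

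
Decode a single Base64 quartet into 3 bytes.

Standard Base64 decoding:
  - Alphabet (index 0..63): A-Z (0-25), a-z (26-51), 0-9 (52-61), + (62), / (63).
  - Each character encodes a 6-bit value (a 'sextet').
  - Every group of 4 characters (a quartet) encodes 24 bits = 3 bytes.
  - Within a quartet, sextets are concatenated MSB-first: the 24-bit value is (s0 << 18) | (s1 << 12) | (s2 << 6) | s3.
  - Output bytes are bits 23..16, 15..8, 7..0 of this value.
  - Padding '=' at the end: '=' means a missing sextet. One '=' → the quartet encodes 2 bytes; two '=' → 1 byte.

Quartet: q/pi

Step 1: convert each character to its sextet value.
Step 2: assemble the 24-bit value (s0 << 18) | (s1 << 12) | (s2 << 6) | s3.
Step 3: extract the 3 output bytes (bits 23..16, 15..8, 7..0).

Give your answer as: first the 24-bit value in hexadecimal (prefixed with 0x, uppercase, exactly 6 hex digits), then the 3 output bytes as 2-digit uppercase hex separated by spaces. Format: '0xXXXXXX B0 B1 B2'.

Answer: 0xABFA62 AB FA 62

Derivation:
Sextets: q=42, /=63, p=41, i=34
24-bit: (42<<18) | (63<<12) | (41<<6) | 34
      = 0xA80000 | 0x03F000 | 0x000A40 | 0x000022
      = 0xABFA62
Bytes: (v>>16)&0xFF=AB, (v>>8)&0xFF=FA, v&0xFF=62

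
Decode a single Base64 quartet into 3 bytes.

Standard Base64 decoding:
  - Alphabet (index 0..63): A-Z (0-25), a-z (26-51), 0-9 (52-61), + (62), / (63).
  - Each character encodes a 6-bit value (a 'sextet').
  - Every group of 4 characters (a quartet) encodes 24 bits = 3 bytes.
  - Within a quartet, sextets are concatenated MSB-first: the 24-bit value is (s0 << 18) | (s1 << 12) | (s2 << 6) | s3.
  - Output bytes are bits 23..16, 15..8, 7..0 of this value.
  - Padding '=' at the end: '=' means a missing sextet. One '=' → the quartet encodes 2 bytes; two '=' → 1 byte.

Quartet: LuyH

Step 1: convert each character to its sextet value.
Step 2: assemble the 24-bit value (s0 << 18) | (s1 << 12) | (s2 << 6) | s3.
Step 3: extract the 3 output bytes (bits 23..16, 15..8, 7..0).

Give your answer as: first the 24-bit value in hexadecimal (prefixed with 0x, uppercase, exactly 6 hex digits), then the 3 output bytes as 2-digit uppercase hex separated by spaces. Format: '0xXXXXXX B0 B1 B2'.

Answer: 0x2EEC87 2E EC 87

Derivation:
Sextets: L=11, u=46, y=50, H=7
24-bit: (11<<18) | (46<<12) | (50<<6) | 7
      = 0x2C0000 | 0x02E000 | 0x000C80 | 0x000007
      = 0x2EEC87
Bytes: (v>>16)&0xFF=2E, (v>>8)&0xFF=EC, v&0xFF=87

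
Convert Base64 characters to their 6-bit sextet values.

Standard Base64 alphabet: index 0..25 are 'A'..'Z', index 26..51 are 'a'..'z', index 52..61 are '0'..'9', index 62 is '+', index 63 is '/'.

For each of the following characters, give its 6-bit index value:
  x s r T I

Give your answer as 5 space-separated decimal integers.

'x': a..z range, 26 + ord('x') − ord('a') = 49
's': a..z range, 26 + ord('s') − ord('a') = 44
'r': a..z range, 26 + ord('r') − ord('a') = 43
'T': A..Z range, ord('T') − ord('A') = 19
'I': A..Z range, ord('I') − ord('A') = 8

Answer: 49 44 43 19 8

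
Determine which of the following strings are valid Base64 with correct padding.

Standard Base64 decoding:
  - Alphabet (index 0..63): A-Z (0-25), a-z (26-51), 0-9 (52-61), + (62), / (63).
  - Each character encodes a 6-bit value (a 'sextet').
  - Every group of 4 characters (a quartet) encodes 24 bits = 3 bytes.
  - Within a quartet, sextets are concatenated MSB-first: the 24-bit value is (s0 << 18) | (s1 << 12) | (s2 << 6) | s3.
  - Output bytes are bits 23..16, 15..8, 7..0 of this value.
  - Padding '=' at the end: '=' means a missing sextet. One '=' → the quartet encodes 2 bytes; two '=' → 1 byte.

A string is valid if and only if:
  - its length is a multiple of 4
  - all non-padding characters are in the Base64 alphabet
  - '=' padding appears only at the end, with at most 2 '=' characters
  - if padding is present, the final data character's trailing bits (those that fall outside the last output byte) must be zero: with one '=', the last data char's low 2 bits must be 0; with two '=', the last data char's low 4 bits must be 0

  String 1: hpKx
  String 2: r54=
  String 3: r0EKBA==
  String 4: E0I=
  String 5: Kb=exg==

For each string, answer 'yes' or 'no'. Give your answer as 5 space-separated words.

Answer: yes yes yes yes no

Derivation:
String 1: 'hpKx' → valid
String 2: 'r54=' → valid
String 3: 'r0EKBA==' → valid
String 4: 'E0I=' → valid
String 5: 'Kb=exg==' → invalid (bad char(s): ['=']; '=' in middle)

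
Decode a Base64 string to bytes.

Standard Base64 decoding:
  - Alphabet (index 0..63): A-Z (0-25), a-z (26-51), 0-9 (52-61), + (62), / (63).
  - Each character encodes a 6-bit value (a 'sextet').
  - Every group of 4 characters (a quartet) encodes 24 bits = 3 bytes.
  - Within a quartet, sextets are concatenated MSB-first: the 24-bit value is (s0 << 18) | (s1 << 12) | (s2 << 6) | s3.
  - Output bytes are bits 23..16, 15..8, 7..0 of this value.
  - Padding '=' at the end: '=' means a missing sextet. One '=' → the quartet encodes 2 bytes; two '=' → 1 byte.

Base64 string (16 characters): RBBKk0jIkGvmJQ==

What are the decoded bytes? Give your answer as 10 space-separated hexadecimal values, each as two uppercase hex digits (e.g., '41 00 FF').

After char 0 ('R'=17): chars_in_quartet=1 acc=0x11 bytes_emitted=0
After char 1 ('B'=1): chars_in_quartet=2 acc=0x441 bytes_emitted=0
After char 2 ('B'=1): chars_in_quartet=3 acc=0x11041 bytes_emitted=0
After char 3 ('K'=10): chars_in_quartet=4 acc=0x44104A -> emit 44 10 4A, reset; bytes_emitted=3
After char 4 ('k'=36): chars_in_quartet=1 acc=0x24 bytes_emitted=3
After char 5 ('0'=52): chars_in_quartet=2 acc=0x934 bytes_emitted=3
After char 6 ('j'=35): chars_in_quartet=3 acc=0x24D23 bytes_emitted=3
After char 7 ('I'=8): chars_in_quartet=4 acc=0x9348C8 -> emit 93 48 C8, reset; bytes_emitted=6
After char 8 ('k'=36): chars_in_quartet=1 acc=0x24 bytes_emitted=6
After char 9 ('G'=6): chars_in_quartet=2 acc=0x906 bytes_emitted=6
After char 10 ('v'=47): chars_in_quartet=3 acc=0x241AF bytes_emitted=6
After char 11 ('m'=38): chars_in_quartet=4 acc=0x906BE6 -> emit 90 6B E6, reset; bytes_emitted=9
After char 12 ('J'=9): chars_in_quartet=1 acc=0x9 bytes_emitted=9
After char 13 ('Q'=16): chars_in_quartet=2 acc=0x250 bytes_emitted=9
Padding '==': partial quartet acc=0x250 -> emit 25; bytes_emitted=10

Answer: 44 10 4A 93 48 C8 90 6B E6 25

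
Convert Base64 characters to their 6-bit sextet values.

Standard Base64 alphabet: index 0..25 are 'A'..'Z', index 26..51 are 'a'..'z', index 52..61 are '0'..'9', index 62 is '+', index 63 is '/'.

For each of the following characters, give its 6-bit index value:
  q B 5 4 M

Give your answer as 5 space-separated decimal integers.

'q': a..z range, 26 + ord('q') − ord('a') = 42
'B': A..Z range, ord('B') − ord('A') = 1
'5': 0..9 range, 52 + ord('5') − ord('0') = 57
'4': 0..9 range, 52 + ord('4') − ord('0') = 56
'M': A..Z range, ord('M') − ord('A') = 12

Answer: 42 1 57 56 12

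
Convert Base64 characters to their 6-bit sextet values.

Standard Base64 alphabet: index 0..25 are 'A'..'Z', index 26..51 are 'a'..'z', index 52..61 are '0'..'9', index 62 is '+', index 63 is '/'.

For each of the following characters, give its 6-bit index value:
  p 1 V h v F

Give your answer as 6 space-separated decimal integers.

Answer: 41 53 21 33 47 5

Derivation:
'p': a..z range, 26 + ord('p') − ord('a') = 41
'1': 0..9 range, 52 + ord('1') − ord('0') = 53
'V': A..Z range, ord('V') − ord('A') = 21
'h': a..z range, 26 + ord('h') − ord('a') = 33
'v': a..z range, 26 + ord('v') − ord('a') = 47
'F': A..Z range, ord('F') − ord('A') = 5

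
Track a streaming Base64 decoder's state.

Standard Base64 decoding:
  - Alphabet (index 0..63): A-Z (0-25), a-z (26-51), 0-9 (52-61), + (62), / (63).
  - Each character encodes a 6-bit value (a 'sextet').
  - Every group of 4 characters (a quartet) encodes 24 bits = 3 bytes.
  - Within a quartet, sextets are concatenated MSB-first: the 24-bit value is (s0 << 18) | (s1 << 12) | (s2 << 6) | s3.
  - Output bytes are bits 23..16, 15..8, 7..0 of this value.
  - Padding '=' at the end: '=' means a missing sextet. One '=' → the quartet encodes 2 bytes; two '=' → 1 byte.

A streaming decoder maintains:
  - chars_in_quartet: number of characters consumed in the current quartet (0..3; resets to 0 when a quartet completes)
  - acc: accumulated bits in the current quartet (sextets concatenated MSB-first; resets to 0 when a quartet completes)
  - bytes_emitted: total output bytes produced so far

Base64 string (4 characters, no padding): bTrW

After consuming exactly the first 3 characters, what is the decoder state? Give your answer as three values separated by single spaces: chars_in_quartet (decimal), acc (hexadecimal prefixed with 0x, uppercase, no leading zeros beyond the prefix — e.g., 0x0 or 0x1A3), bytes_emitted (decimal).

Answer: 3 0x1B4EB 0

Derivation:
After char 0 ('b'=27): chars_in_quartet=1 acc=0x1B bytes_emitted=0
After char 1 ('T'=19): chars_in_quartet=2 acc=0x6D3 bytes_emitted=0
After char 2 ('r'=43): chars_in_quartet=3 acc=0x1B4EB bytes_emitted=0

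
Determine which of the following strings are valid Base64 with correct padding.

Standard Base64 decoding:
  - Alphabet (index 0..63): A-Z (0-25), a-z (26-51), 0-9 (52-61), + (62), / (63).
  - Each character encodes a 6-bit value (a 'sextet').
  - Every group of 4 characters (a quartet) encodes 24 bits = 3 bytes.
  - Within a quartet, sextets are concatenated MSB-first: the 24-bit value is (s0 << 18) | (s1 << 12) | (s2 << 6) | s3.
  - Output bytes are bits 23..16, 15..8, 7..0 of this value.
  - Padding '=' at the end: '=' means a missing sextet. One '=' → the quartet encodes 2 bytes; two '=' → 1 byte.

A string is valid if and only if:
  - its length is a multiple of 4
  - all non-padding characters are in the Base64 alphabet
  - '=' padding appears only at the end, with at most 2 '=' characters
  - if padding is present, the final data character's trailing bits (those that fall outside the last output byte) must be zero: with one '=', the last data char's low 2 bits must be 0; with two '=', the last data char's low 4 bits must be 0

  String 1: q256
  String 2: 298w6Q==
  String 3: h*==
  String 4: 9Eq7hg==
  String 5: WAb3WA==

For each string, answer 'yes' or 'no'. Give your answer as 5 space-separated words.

String 1: 'q256' → valid
String 2: '298w6Q==' → valid
String 3: 'h*==' → invalid (bad char(s): ['*'])
String 4: '9Eq7hg==' → valid
String 5: 'WAb3WA==' → valid

Answer: yes yes no yes yes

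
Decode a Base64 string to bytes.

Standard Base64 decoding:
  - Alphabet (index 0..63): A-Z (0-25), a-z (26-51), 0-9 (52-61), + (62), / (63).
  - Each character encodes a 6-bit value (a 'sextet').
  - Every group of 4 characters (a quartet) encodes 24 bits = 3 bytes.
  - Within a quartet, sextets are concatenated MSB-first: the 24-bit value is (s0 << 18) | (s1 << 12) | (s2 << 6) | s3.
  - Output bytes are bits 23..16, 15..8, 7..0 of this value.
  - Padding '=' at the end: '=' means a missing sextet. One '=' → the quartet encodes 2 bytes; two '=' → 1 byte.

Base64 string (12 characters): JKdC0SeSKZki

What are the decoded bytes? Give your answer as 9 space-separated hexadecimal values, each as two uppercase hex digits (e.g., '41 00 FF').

Answer: 24 A7 42 D1 27 92 29 99 22

Derivation:
After char 0 ('J'=9): chars_in_quartet=1 acc=0x9 bytes_emitted=0
After char 1 ('K'=10): chars_in_quartet=2 acc=0x24A bytes_emitted=0
After char 2 ('d'=29): chars_in_quartet=3 acc=0x929D bytes_emitted=0
After char 3 ('C'=2): chars_in_quartet=4 acc=0x24A742 -> emit 24 A7 42, reset; bytes_emitted=3
After char 4 ('0'=52): chars_in_quartet=1 acc=0x34 bytes_emitted=3
After char 5 ('S'=18): chars_in_quartet=2 acc=0xD12 bytes_emitted=3
After char 6 ('e'=30): chars_in_quartet=3 acc=0x3449E bytes_emitted=3
After char 7 ('S'=18): chars_in_quartet=4 acc=0xD12792 -> emit D1 27 92, reset; bytes_emitted=6
After char 8 ('K'=10): chars_in_quartet=1 acc=0xA bytes_emitted=6
After char 9 ('Z'=25): chars_in_quartet=2 acc=0x299 bytes_emitted=6
After char 10 ('k'=36): chars_in_quartet=3 acc=0xA664 bytes_emitted=6
After char 11 ('i'=34): chars_in_quartet=4 acc=0x299922 -> emit 29 99 22, reset; bytes_emitted=9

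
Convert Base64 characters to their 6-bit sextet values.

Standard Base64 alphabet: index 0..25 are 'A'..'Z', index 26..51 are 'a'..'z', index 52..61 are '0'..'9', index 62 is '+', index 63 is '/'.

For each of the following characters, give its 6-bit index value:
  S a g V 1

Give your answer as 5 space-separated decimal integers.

'S': A..Z range, ord('S') − ord('A') = 18
'a': a..z range, 26 + ord('a') − ord('a') = 26
'g': a..z range, 26 + ord('g') − ord('a') = 32
'V': A..Z range, ord('V') − ord('A') = 21
'1': 0..9 range, 52 + ord('1') − ord('0') = 53

Answer: 18 26 32 21 53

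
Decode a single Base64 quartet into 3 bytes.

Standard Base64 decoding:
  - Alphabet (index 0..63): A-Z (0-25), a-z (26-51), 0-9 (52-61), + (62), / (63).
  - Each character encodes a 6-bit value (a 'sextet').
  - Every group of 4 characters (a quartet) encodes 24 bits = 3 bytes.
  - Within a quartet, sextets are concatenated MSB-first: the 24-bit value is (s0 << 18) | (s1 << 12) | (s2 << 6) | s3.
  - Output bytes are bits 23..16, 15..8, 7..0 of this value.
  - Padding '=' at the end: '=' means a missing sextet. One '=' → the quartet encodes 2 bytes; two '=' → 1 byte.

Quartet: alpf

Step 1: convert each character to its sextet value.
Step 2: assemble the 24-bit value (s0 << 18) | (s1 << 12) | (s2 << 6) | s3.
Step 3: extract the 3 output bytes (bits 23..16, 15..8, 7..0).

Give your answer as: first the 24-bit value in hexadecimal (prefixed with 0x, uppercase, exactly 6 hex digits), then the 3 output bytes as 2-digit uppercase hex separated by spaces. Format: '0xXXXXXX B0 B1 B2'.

Sextets: a=26, l=37, p=41, f=31
24-bit: (26<<18) | (37<<12) | (41<<6) | 31
      = 0x680000 | 0x025000 | 0x000A40 | 0x00001F
      = 0x6A5A5F
Bytes: (v>>16)&0xFF=6A, (v>>8)&0xFF=5A, v&0xFF=5F

Answer: 0x6A5A5F 6A 5A 5F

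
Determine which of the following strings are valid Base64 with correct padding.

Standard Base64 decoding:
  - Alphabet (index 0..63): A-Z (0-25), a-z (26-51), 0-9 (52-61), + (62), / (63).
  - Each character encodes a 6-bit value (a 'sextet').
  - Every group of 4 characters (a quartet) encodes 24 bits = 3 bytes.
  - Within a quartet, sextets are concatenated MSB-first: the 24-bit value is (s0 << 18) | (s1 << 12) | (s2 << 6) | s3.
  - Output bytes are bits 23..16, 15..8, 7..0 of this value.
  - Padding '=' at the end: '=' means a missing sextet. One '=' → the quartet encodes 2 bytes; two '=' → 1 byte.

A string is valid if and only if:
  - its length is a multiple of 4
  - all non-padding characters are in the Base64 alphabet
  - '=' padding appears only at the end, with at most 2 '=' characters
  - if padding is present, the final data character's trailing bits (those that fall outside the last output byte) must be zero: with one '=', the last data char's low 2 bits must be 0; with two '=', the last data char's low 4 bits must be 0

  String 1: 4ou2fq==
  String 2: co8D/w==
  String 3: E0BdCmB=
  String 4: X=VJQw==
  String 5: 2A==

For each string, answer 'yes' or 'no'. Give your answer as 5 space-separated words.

Answer: no yes no no yes

Derivation:
String 1: '4ou2fq==' → invalid (bad trailing bits)
String 2: 'co8D/w==' → valid
String 3: 'E0BdCmB=' → invalid (bad trailing bits)
String 4: 'X=VJQw==' → invalid (bad char(s): ['=']; '=' in middle)
String 5: '2A==' → valid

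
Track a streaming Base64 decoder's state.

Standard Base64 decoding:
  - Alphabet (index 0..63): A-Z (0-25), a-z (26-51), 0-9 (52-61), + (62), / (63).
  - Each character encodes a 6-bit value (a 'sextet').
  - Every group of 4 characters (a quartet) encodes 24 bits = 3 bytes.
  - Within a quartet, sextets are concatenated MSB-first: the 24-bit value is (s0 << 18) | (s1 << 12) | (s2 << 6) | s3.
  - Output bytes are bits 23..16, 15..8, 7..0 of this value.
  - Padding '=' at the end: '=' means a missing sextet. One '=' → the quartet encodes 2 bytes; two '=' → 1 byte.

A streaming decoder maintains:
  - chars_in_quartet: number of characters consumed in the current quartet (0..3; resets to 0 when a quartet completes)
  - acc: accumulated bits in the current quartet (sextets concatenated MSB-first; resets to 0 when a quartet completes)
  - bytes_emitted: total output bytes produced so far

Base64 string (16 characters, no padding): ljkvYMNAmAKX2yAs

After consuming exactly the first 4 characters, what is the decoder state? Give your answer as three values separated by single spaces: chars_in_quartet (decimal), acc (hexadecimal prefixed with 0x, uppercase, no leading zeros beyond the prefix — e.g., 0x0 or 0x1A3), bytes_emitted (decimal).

After char 0 ('l'=37): chars_in_quartet=1 acc=0x25 bytes_emitted=0
After char 1 ('j'=35): chars_in_quartet=2 acc=0x963 bytes_emitted=0
After char 2 ('k'=36): chars_in_quartet=3 acc=0x258E4 bytes_emitted=0
After char 3 ('v'=47): chars_in_quartet=4 acc=0x96392F -> emit 96 39 2F, reset; bytes_emitted=3

Answer: 0 0x0 3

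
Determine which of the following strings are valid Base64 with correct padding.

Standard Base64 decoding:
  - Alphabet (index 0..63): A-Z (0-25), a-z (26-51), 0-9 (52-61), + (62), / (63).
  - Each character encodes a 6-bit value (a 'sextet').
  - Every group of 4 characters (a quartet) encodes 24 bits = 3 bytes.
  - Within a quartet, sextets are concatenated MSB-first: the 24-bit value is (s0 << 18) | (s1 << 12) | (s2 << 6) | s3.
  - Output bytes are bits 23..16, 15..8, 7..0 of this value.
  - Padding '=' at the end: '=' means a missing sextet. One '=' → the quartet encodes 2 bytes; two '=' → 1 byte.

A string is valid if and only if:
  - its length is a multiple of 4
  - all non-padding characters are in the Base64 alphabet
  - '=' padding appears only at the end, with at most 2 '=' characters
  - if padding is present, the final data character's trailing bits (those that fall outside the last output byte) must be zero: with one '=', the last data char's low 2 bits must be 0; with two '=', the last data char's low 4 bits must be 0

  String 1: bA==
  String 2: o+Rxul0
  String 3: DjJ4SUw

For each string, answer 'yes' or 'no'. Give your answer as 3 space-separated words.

String 1: 'bA==' → valid
String 2: 'o+Rxul0' → invalid (len=7 not mult of 4)
String 3: 'DjJ4SUw' → invalid (len=7 not mult of 4)

Answer: yes no no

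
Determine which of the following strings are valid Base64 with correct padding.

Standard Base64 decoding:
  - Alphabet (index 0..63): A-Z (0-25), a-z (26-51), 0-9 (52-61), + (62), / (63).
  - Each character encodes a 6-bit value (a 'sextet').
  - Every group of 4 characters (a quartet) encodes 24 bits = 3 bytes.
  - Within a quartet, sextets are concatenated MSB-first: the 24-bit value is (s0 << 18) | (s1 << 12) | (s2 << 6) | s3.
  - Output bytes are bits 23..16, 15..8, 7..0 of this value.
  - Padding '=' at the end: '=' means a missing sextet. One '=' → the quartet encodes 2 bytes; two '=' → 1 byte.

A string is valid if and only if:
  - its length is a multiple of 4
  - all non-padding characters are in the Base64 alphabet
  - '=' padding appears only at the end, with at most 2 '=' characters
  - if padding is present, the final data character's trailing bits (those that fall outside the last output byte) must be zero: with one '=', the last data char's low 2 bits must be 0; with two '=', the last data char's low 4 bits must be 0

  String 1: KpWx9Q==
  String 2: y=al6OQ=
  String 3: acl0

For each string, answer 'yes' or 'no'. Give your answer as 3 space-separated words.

String 1: 'KpWx9Q==' → valid
String 2: 'y=al6OQ=' → invalid (bad char(s): ['=']; '=' in middle)
String 3: 'acl0' → valid

Answer: yes no yes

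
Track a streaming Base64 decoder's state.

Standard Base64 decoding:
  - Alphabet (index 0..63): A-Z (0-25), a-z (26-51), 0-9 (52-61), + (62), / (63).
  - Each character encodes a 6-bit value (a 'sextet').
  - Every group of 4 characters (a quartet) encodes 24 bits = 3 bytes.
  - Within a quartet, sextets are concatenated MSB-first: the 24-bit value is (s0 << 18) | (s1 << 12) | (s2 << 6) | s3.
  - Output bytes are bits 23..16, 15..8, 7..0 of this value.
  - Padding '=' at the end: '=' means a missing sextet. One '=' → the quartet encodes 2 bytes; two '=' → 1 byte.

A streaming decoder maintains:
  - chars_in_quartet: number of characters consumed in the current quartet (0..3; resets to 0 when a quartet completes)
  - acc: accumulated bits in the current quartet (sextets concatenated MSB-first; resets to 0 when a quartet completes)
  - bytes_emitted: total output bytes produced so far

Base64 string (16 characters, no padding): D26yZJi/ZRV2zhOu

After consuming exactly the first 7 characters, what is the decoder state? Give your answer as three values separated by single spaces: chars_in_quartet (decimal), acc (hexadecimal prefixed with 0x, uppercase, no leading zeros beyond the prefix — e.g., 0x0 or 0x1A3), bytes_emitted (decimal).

After char 0 ('D'=3): chars_in_quartet=1 acc=0x3 bytes_emitted=0
After char 1 ('2'=54): chars_in_quartet=2 acc=0xF6 bytes_emitted=0
After char 2 ('6'=58): chars_in_quartet=3 acc=0x3DBA bytes_emitted=0
After char 3 ('y'=50): chars_in_quartet=4 acc=0xF6EB2 -> emit 0F 6E B2, reset; bytes_emitted=3
After char 4 ('Z'=25): chars_in_quartet=1 acc=0x19 bytes_emitted=3
After char 5 ('J'=9): chars_in_quartet=2 acc=0x649 bytes_emitted=3
After char 6 ('i'=34): chars_in_quartet=3 acc=0x19262 bytes_emitted=3

Answer: 3 0x19262 3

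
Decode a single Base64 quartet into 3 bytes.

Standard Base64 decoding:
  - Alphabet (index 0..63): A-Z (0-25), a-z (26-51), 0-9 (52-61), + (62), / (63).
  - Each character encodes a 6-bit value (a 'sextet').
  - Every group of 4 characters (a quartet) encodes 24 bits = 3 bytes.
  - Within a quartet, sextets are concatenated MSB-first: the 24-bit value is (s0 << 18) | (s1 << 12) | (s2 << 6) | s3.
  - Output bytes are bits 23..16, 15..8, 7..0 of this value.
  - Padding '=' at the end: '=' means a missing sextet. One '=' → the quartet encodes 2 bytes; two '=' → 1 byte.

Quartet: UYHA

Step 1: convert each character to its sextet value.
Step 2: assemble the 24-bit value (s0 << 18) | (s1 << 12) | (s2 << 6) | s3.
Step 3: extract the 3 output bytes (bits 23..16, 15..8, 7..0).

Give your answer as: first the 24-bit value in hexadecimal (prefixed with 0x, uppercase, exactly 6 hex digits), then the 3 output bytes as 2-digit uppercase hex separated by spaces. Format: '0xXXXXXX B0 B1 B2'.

Sextets: U=20, Y=24, H=7, A=0
24-bit: (20<<18) | (24<<12) | (7<<6) | 0
      = 0x500000 | 0x018000 | 0x0001C0 | 0x000000
      = 0x5181C0
Bytes: (v>>16)&0xFF=51, (v>>8)&0xFF=81, v&0xFF=C0

Answer: 0x5181C0 51 81 C0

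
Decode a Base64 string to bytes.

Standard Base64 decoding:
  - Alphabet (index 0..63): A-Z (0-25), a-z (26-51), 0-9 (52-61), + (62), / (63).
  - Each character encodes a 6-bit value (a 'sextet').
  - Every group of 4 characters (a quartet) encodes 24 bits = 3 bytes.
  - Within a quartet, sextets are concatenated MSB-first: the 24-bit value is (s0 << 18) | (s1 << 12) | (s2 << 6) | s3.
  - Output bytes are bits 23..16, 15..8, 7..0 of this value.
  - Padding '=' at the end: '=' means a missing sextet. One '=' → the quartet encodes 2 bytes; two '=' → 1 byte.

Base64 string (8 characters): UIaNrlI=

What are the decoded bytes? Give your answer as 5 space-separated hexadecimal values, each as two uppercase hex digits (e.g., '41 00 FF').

After char 0 ('U'=20): chars_in_quartet=1 acc=0x14 bytes_emitted=0
After char 1 ('I'=8): chars_in_quartet=2 acc=0x508 bytes_emitted=0
After char 2 ('a'=26): chars_in_quartet=3 acc=0x1421A bytes_emitted=0
After char 3 ('N'=13): chars_in_quartet=4 acc=0x50868D -> emit 50 86 8D, reset; bytes_emitted=3
After char 4 ('r'=43): chars_in_quartet=1 acc=0x2B bytes_emitted=3
After char 5 ('l'=37): chars_in_quartet=2 acc=0xAE5 bytes_emitted=3
After char 6 ('I'=8): chars_in_quartet=3 acc=0x2B948 bytes_emitted=3
Padding '=': partial quartet acc=0x2B948 -> emit AE 52; bytes_emitted=5

Answer: 50 86 8D AE 52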